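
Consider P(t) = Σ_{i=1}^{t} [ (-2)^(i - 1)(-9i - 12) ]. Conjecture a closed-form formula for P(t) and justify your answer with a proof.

We claim P(t) = (-2)^t(3t + 5) - 5 for all t ≥ 1.
Base step (t = 1): P(1) = -21, and the closed form gives -21. They agree.
Inductive step: assume the claim holds for t = i, so P(i) = (-2)^i(3i + 5) - 5.
Then P(i+1) = P(i) + ((-2)^i(-9i - 21)) = ((-2)^i(3i + 5) - 5) + ((-2)^i(-9i - 21)).
Simplifying, P(i+1) = -6(-2)^i·i - 16(-2)^i - 5 = (-2)^(i+1)(3(i+1) + 5) - 5,
which is the closed form with t = i+1.
By induction, the statement is established for all t ≥ 1.

P(t) = (-2)^t(3t + 5) - 5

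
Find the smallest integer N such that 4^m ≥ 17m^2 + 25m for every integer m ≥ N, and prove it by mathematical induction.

At m = 4: 256 < 372, so the inequality fails and N ≥ 5. We prove 4^m ≥ 17m^2 + 25m for all m ≥ 5.
Base step (m = 5): 4^m = 1024 and 17m^2 + 25m = 550, so 1024 ≥ 550.
Inductive step: suppose the statement holds for some j ≥ 5, so 4^j ≥ 17j^2 + 25j.
Then 4^(j + 1) = 4·(4^j) ≥ 4·(17j^2 + 25j).
Also, for j ≥ 5 we have 4·(17j^2 + 25j) ≥ 17(j+1)^2 + 25(j+1), since 4·(17j^2 + 25j) − (17(j+1)^2 + 25(j+1)) = 51j^2 + 41j - 42, which is nonnegative for all j ≥ 5.
Combining, 4^(j + 1) ≥ 17(j+1)^2 + 25(j+1).
This completes the induction.
Hence the smallest such N is 5.

N = 5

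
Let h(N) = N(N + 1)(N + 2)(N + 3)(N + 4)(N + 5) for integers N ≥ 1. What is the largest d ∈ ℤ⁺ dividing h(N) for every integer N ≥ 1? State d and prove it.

d = 720

Computing the first values: h(1) = 720 and h(2) = 5040; gcd(720, 5040) = 720, so d ≤ 720.
We prove 720 | N(N + 1)(N + 2)(N + 3)(N + 4)(N + 5) for all N ≥ 1 by induction on N.
Base step (N = 1): h(1) = 720 = 720·(1), so 720 | h(1).
Inductive step: assume the claim holds for N = k, i.e. 720 | h(k). Then
h(k+1) − h(k) = (k+1)·(k+2)·(k+3)·(k+4)·(k+5)·(k+6) − k·(k+1)·(k+2)·(k+3)·(k+4)·(k+5) = (k+1)·(k+2)·(k+3)·(k+4)·(k+5)·[(k+6) − k] = 6·(k+1)·(k+2)·(k+3)·(k+4)·(k+5). The product of 5 consecutive integers is divisible by (5)! = 120, so h(k+1) − h(k) is divisible by 6·120 = 720. By the inductive hypothesis 720 | h(k), hence 720 | h(k+1).
Hence, by induction on N, the claim holds for every N ≥ 1.
Therefore the largest such d is 720.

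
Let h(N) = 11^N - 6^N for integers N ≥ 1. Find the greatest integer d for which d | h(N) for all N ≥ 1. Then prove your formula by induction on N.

d = 5

Computing the first values: h(1) = 5 and h(2) = 85; gcd(5, 85) = 5, so d ≤ 5.
We prove 5 | 11^N - 6^N for all N ≥ 1 by induction on N.
Base case (N = 1): h(1) = 5 = 5·(1), so 5 | h(1).
Suppose the result is true for N = j, i.e. 5 | h(j). Then
11^{j+1} − 6^{j+1} = 11·11^j − 6·6^j = 11·(11^j − 6^j) + (5)·6^j. The first term is divisible by 5 by the inductive hypothesis, and the second term (5)·6^j is divisible by 5 since 5 | 5. Hence 5 | h(j+1).
By the principle of mathematical induction, the result holds for all N ≥ 1.
Therefore the largest such d is 5.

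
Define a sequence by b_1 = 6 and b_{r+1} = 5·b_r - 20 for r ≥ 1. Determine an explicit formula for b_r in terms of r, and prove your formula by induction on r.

Computing the first terms: b_1 = 6, b_2 = 10, b_3 = 30. This suggests b_r = 5^(r - 1) + 5.
Base step (r = 1): the formula gives 6 = 6 = b_1.
Inductive step: suppose the statement holds for some m ≥ 1, so b_m = 5^(m - 1) + 5.
Then b_{m+1} = 5·b_m - 20 = 5·(5^(m - 1) + 5) - 20 = 5^m + 5 = 5^((m+1) - 1) + 5,
which is the claimed formula at r = m+1.
This completes the induction.

b_r = 5^(r - 1) + 5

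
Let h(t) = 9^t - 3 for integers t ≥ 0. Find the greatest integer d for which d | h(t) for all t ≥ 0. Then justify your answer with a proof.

d = 2

Computing the first values: h(0) = -2 and h(1) = 6; gcd(-2, 6) = 2, so d ≤ 2.
We prove 2 | 9^t - 3 for all t ≥ 0 by induction on t.
When t = 0: h(0) = -2 = 2·(-1), so 2 | h(0).
Suppose the result is true for t = p, i.e. 2 | h(p). Then
h(p+1) = 9^(p+1) - 3 = 9·(9^p - 3) + 24 = 9·h(p) + 24. The first term is divisible by 2 by the inductive hypothesis, and 24 is divisible by 2. Hence 2 | h(p+1).
By the principle of mathematical induction, the result holds for all t ≥ 0.
Therefore the largest such d is 2.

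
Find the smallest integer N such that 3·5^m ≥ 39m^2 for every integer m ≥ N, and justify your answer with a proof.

N = 3

At m = 2: 75 < 156, so the inequality fails and N ≥ 3. We prove 3·5^m ≥ 39m^2 for all m ≥ 3.
Base case (m = 3): 3·5^m = 375 and 39m^2 = 351, so 375 ≥ 351.
For the inductive step, assume it holds for an arbitrary r ≥ 3, so 3·5^r ≥ 39r^2.
Then 3·5^(r + 1) = 5·(3·5^r) ≥ 5·(39r^2).
Also, for r ≥ 3 we have 5·(39r^2) ≥ 39(r+1)^2, since 5 ≥ (1 + 1/r)^2 for all r ≥ 3.
Combining, 3·5^(r + 1) ≥ 39(r+1)^2.
By the principle of mathematical induction, the result holds for all m ≥ 3.
Hence the smallest such N is 3.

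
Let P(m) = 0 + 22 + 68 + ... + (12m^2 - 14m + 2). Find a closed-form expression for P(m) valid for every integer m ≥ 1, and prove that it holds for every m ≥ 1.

We claim P(m) = m(m - 1)(4m + 3) for all m ≥ 1.
When m = 1: P(1) = 0, and the closed form gives 0. They agree.
For the inductive step, assume it holds for an arbitrary j ≥ 1, so P(j) = j(4j^2 - j - 3).
Then P(j+1) = P(j) + (2j(6j + 5)) = (j(4j^2 - j - 3)) + (2j(6j + 5)).
Simplifying, P(j+1) = j(j + 1)(4j + 7) = (j+1)((j+1) - 1)(4(j+1) + 3),
which is the closed form with m = j+1.
Hence, by induction on m, the claim holds for every m ≥ 1.

P(m) = m(m - 1)(4m + 3)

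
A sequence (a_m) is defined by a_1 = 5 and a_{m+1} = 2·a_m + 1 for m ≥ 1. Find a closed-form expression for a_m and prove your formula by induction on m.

a_m = 3·2^m - 1

Computing the first terms: a_1 = 5, a_2 = 11, a_3 = 23. This suggests a_m = 3·2^m - 1.
Base step (m = 1): the formula gives 5 = 5 = a_1.
For the inductive step, assume it holds for an arbitrary r ≥ 1, so a_r = 3·2^r - 1.
Then a_{r+1} = 2·a_r + 1 = 2·(3·2^r - 1) + 1 = 3·2^(r + 1) - 1,
which is the claimed formula at m = r+1.
By the principle of mathematical induction, the result holds for all m ≥ 1.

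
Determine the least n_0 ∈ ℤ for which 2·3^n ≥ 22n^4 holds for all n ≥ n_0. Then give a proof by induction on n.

At n = 10: 118098 < 220000, so the inequality fails and n_0 ≥ 11. We prove 2·3^n ≥ 22n^4 for all n ≥ 11.
Base step (n = 11): 2·3^n = 354294 and 22n^4 = 322102, so 354294 ≥ 322102.
For the inductive step, assume it holds for an arbitrary i ≥ 11, so 2·3^i ≥ 22i^4.
Then 2·3^(i + 1) = 3·(2·3^i) ≥ 3·(22i^4).
Also, for i ≥ 11 we have 3·(22i^4) ≥ 22(i+1)^4, since 3 ≥ (1 + 1/i)^4 for all i ≥ 11.
Combining, 2·3^(i + 1) ≥ 22(i+1)^4.
This completes the induction.
Hence the smallest such n_0 is 11.

n_0 = 11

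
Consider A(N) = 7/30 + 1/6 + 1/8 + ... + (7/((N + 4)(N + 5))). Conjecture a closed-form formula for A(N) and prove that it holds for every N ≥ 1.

We claim A(N) = 7N/(5(N + 5)) for all N ≥ 1.
When N = 1: A(1) = 7/30, and the closed form gives 7/30. They agree.
Suppose the result is true for N = p, so A(p) = 7p/(5(p + 5)).
Then A(p+1) = A(p) + (7/((p + 5)(p + 6))) = (7p/(5(p + 5))) + (7/((p + 5)(p + 6))).
Simplifying, A(p+1) = 7(p + 1)/(5(p + 6)) = 7(p+1)/(5((p+1) + 5)),
which is the closed form with N = p+1.
By the principle of mathematical induction, the result holds for all N ≥ 1.

A(N) = 7N/(5(N + 5))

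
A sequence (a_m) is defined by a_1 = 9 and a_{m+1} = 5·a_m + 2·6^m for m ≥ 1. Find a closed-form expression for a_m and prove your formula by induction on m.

a_m = -3·5^(m - 1) + 2·6^m

Computing the first terms: a_1 = 9, a_2 = 57, a_3 = 357. This suggests a_m = -3·5^(m - 1) + 2·6^m.
Base step (m = 1): the formula gives 9 = 9 = a_1.
Inductive step: assume the claim holds for m = j, so a_j = -3·5^(j - 1) + 2·6^j.
Then a_{j+1} = 5·a_j + 2·6^j = 5·(-3·5^(j - 1) + 2·6^j) + 2·6^j = -3·5^j + 2·6^(j + 1) = -3·5^((j+1) - 1) + 2·6^(j+1),
which is the claimed formula at m = j+1.
This completes the induction.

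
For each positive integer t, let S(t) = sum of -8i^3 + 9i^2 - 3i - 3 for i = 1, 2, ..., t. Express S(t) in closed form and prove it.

We claim S(t) = -t(2t + 3)(t^2 - t + 1) for all t ≥ 1.
When t = 1: S(1) = -5, and the closed form gives -5. They agree.
For the inductive step, assume it holds for an arbitrary i ≥ 1, so S(i) = i(-2i^3 - i^2 + i - 3).
Then S(i+1) = S(i) + (-8i^3 - 15i^2 - 9i - 5) = (i(-2i^3 - i^2 + i - 3)) + (-8i^3 - 15i^2 - 9i - 5).
Simplifying, S(i+1) = -(i + 1)(2i + 5)(i^2 + i + 1) = -(i+1)(2(i+1) + 3)((i+1)^2 - (i+1) + 1),
which is the closed form with t = i+1.
By induction, the statement is established for all t ≥ 1.

S(t) = -t(2t + 3)(t^2 - t + 1)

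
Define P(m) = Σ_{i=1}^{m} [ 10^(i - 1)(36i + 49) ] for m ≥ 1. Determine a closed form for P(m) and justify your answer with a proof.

P(m) = 10^m(4m + 5) - 5

We claim P(m) = 10^m(4m + 5) - 5 for all m ≥ 1.
For the base case m = 1: P(1) = 85, and the closed form gives 85. They agree.
Inductive step: suppose the statement holds for some i ≥ 1, so P(i) = 10^i(4i + 5) - 5.
Then P(i+1) = P(i) + (10^i(36i + 85)) = (10^i(4i + 5) - 5) + (10^i(36i + 85)).
Simplifying, P(i+1) = 40·10^i·i + 90·10^i - 5 = 10^(i+1)(4(i+1) + 5) - 5,
which is the closed form with m = i+1.
By induction, the statement is established for all m ≥ 1.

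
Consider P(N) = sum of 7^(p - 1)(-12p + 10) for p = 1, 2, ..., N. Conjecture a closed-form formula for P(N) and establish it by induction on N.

P(N) = 2·7^N(-N + 1) - 2

We claim P(N) = 2·7^N(-N + 1) - 2 for all N ≥ 1.
Base case (N = 1): P(1) = -2, and the closed form gives -2. They agree.
Inductive step: assume the claim holds for N = p, so P(p) = 2·7^p(-p + 1) - 2.
Then P(p+1) = P(p) + (7^p(-12p - 2)) = (2·7^p(-p + 1) - 2) + (7^p(-12p - 2)).
Simplifying, P(p+1) = -14·7^p·p - 2 = 2·7^(p+1)(-(p+1) + 1) - 2,
which is the closed form with N = p+1.
This completes the induction.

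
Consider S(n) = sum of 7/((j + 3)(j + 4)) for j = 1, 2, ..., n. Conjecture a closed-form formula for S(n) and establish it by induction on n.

S(n) = 7n/(4(n + 4))

We claim S(n) = 7n/(4(n + 4)) for all n ≥ 1.
Base case (n = 1): S(1) = 7/20, and the closed form gives 7/20. They agree.
Suppose the result is true for n = j, so S(j) = 7j/(4(j + 4)).
Then S(j+1) = S(j) + (7/((j + 4)(j + 5))) = (7j/(4(j + 4))) + (7/((j + 4)(j + 5))).
Simplifying, S(j+1) = 7(j + 1)/(4(j + 5)) = 7(j+1)/(4((j+1) + 4)),
which is the closed form with n = j+1.
By induction, the statement is established for all n ≥ 1.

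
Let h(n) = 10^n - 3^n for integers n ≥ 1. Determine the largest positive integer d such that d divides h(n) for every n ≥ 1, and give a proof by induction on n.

d = 7

Computing the first values: h(1) = 7 and h(2) = 91; gcd(7, 91) = 7, so d ≤ 7.
We prove 7 | 10^n - 3^n for all n ≥ 1 by induction on n.
Base case (n = 1): h(1) = 7 = 7·(1), so 7 | h(1).
Inductive step: assume the claim holds for n = r, i.e. 7 | h(r). Then
10^{r+1} − 3^{r+1} = 10·10^r − 3·3^r = 10·(10^r − 3^r) + (7)·3^r. The first term is divisible by 7 by the inductive hypothesis, and the second term (7)·3^r is divisible by 7 since 7 | 7. Hence 7 | h(r+1).
By the principle of mathematical induction, the result holds for all n ≥ 1.
Therefore the largest such d is 7.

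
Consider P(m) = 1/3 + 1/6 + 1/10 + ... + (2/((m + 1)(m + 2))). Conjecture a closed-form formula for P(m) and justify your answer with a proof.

P(m) = m/(m + 2)

We claim P(m) = m/(m + 2) for all m ≥ 1.
When m = 1: P(1) = 1/3, and the closed form gives 1/3. They agree.
Inductive step: assume the claim holds for m = r, so P(r) = r/(r + 2).
Then P(r+1) = P(r) + (2/((r + 2)(r + 3))) = (r/(r + 2)) + (2/((r + 2)(r + 3))).
Simplifying, P(r+1) = (r + 1)/(r + 3) = (r+1)/((r+1) + 2),
which is the closed form with m = r+1.
This completes the induction.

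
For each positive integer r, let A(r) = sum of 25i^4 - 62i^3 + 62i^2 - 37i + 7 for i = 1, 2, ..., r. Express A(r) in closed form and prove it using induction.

We claim A(r) = r(5r^4 - 3r^3 - 2r^2 - 3r - 2) for all r ≥ 1.
When r = 1: A(1) = -5, and the closed form gives -5. They agree.
Suppose the result is true for r = i, so A(i) = i(5i^4 - 3i^3 - 2i^2 - 3i - 2).
Then A(i+1) = A(i) + (25i^4 + 38i^3 + 26i^2 + i - 5) = (i(5i^4 - 3i^3 - 2i^2 - 3i - 2)) + (25i^4 + 38i^3 + 26i^2 + i - 5).
Simplifying, A(i+1) = (i + 1)(5i^4 + 17i^3 + 19i^2 + 4i - 5) = (i+1)(5(i+1)^4 - 3(i+1)^3 - 2(i+1)^2 - 3(i+1) - 2),
which is the closed form with r = i+1.
By the principle of mathematical induction, the result holds for all r ≥ 1.

A(r) = r(5r^4 - 3r^3 - 2r^2 - 3r - 2)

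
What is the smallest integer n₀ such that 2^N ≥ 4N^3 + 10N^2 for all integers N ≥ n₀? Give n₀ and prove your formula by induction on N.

n₀ = 14

At N = 13: 8192 < 10478, so the inequality fails and n₀ ≥ 14. We prove 2^N ≥ 4N^3 + 10N^2 for all N ≥ 14.
Base case (N = 14): 2^N = 16384 and 4N^3 + 10N^2 = 12936, so 16384 ≥ 12936.
For the inductive step, assume it holds for an arbitrary j ≥ 14, so 2^j ≥ 4j^3 + 10j^2.
Then 2^(j + 1) = 2·(2^j) ≥ 2·(4j^3 + 10j^2).
Also, for j ≥ 14 we have 2·(4j^3 + 10j^2) ≥ 4(j+1)^3 + 10(j+1)^2, since 2·(4j^3 + 10j^2) − (4(j+1)^3 + 10(j+1)^2) = 4j^3 - 2j^2 - 32j - 14, which is nonnegative for all j ≥ 14.
Combining, 2^(j + 1) ≥ 4(j+1)^3 + 10(j+1)^2.
By the principle of mathematical induction, the result holds for all N ≥ 14.
Hence the smallest such n₀ is 14.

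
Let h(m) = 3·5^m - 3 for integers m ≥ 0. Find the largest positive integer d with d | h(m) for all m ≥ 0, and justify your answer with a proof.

d = 12

Computing the first values: h(0) = 0 and h(1) = 12; gcd(0, 12) = 12, so d ≤ 12.
We prove 12 | 3·5^m - 3 for all m ≥ 0 by induction on m.
Base case (m = 0): h(0) = 0 = 12·(0), so 12 | h(0).
Suppose the result is true for m = r, i.e. 12 | h(r). Then
h(r+1) = 3·5^(r+1) - 3 = 5·(3·5^r - 3) + 12 = 5·h(r) + 12. The first term is divisible by 12 by the inductive hypothesis, and 12 is divisible by 12. Hence 12 | h(r+1).
By the principle of mathematical induction, the result holds for all m ≥ 0.
Therefore the largest such d is 12.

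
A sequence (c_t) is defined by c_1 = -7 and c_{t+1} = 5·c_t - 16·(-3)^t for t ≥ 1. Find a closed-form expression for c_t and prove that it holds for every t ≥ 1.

Computing the first terms: c_1 = -7, c_2 = 13, c_3 = -79. This suggests c_t = 2(-3)^t - 5^(t - 1).
Base step (t = 1): the formula gives -7 = -7 = c_1.
For the inductive step, assume it holds for an arbitrary r ≥ 1, so c_r = 2(-3)^r - 5^(r - 1).
Then c_{r+1} = 5·c_r - 16·(-3)^r = 5·(2(-3)^r - 5^(r - 1)) - 16·(-3)^r = 2(-3)^(r + 1) - 5^r = 2(-3)^(r+1) - 5^((r+1) - 1),
which is the claimed formula at t = r+1.
This completes the induction.

c_t = 2(-3)^t - 5^(t - 1)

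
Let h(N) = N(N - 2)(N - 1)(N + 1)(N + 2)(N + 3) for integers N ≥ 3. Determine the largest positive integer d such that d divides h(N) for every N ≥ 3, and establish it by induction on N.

Computing the first values: h(3) = 720 and h(4) = 5040; gcd(720, 5040) = 720, so d ≤ 720.
We prove 720 | N(N - 2)(N - 1)(N + 1)(N + 2)(N + 3) for all N ≥ 3 by induction on N.
When N = 3: h(3) = 720 = 720·(1), so 720 | h(3).
Inductive step: assume the claim holds for N = k, i.e. 720 | h(k). Then
h(k+1) − h(k) = (k-1)·k·(k+1)·(k+2)·(k+3)·(k+4) − (k-2)·(k-1)·k·(k+1)·(k+2)·(k+3) = (k-1)·k·(k+1)·(k+2)·(k+3)·[(k+4) − (k-2)] = 6·(k-1)·k·(k+1)·(k+2)·(k+3). The product of 5 consecutive integers is divisible by (5)! = 120, so h(k+1) − h(k) is divisible by 6·120 = 720. By the inductive hypothesis 720 | h(k), hence 720 | h(k+1).
Hence, by induction on N, the claim holds for every N ≥ 3.
Therefore the largest such d is 720.

d = 720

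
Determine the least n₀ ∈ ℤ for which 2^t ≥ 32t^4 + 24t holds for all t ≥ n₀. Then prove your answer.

At t = 23: 8388608 < 8955464, so the inequality fails and n₀ ≥ 24. We prove 2^t ≥ 32t^4 + 24t for all t ≥ 24.
When t = 24: 2^t = 16777216 and 32t^4 + 24t = 10617408, so 16777216 ≥ 10617408.
Inductive step: suppose the statement holds for some j ≥ 24, so 2^j ≥ 32j^4 + 24j.
Then 2^(j + 1) = 2·(2^j) ≥ 2·(32j^4 + 24j).
Also, for j ≥ 24 we have 2·(32j^4 + 24j) ≥ 32(j+1)^4 + 24(j+1), since 2·(32j^4 + 24j) − (32(j+1)^4 + 24(j+1)) = 32j^4 - 128j^3 - 192j^2 - 104j - 56, which is nonnegative for all j ≥ 24.
Combining, 2^(j + 1) ≥ 32(j+1)^4 + 24(j+1).
Hence, by induction on t, the claim holds for every t ≥ 24.
Hence the smallest such n₀ is 24.

n₀ = 24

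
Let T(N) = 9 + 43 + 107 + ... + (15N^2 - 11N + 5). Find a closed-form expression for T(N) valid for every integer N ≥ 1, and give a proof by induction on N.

T(N) = N(5N^2 + 2N + 2)

We claim T(N) = N(5N^2 + 2N + 2) for all N ≥ 1.
For the base case N = 1: T(1) = 9, and the closed form gives 9. They agree.
For the inductive step, assume it holds for an arbitrary m ≥ 1, so T(m) = m(5m^2 + 2m + 2).
Then T(m+1) = T(m) + (15m^2 + 19m + 9) = (m(5m^2 + 2m + 2)) + (15m^2 + 19m + 9).
Simplifying, T(m+1) = (m + 1)(5m^2 + 12m + 9) = (m+1)(5(m+1)^2 + 2(m+1) + 2),
which is the closed form with N = m+1.
Hence, by induction on N, the claim holds for every N ≥ 1.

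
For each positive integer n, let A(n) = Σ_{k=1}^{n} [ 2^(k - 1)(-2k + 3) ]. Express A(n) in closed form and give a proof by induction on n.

A(n) = 2^n(-2n + 5) - 5

We claim A(n) = 2^n(-2n + 5) - 5 for all n ≥ 1.
Base step (n = 1): A(1) = 1, and the closed form gives 1. They agree.
Inductive step: suppose the statement holds for some k ≥ 1, so A(k) = 2^k(-2k + 5) - 5.
Then A(k+1) = A(k) + (2^k(-2k + 1)) = (2^k(-2k + 5) - 5) + (2^k(-2k + 1)).
Simplifying, A(k+1) = -4·2^k·k + 6·2^k - 5 = 2^(k+1)(-2(k+1) + 5) - 5,
which is the closed form with n = k+1.
By induction, the statement is established for all n ≥ 1.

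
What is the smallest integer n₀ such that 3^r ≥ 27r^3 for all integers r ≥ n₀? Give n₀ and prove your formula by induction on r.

At r = 8: 6561 < 13824, so the inequality fails and n₀ ≥ 9. We prove 3^r ≥ 27r^3 for all r ≥ 9.
Base case (r = 9): 3^r = 19683 and 27r^3 = 19683, so 19683 ≥ 19683.
Inductive step: suppose the statement holds for some j ≥ 9, so 3^j ≥ 27j^3.
Then 3^(j + 1) = 3·(3^j) ≥ 3·(27j^3).
Also, for j ≥ 9 we have 3·(27j^3) ≥ 27(j+1)^3, since 3 ≥ (1 + 1/j)^3 for all j ≥ 9.
Combining, 3^(j + 1) ≥ 27(j+1)^3.
By the principle of mathematical induction, the result holds for all r ≥ 9.
Hence the smallest such n₀ is 9.

n₀ = 9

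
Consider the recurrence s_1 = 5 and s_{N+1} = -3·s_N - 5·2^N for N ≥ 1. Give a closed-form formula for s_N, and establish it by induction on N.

s_N = 7(-3)^(N - 1) - 2^N

Computing the first terms: s_1 = 5, s_2 = -25, s_3 = 55. This suggests s_N = 7(-3)^(N - 1) - 2^N.
For the base case N = 1: the formula gives 5 = 5 = s_1.
For the inductive step, assume it holds for an arbitrary m ≥ 1, so s_m = 7(-3)^(m - 1) - 2^m.
Then s_{m+1} = -3·s_m - 5·2^m = -3·(7(-3)^(m - 1) - 2^m) - 5·2^m = 7(-3)^m - 2^(m + 1) = 7(-3)^((m+1) - 1) - 2^(m+1),
which is the claimed formula at N = m+1.
By the principle of mathematical induction, the result holds for all N ≥ 1.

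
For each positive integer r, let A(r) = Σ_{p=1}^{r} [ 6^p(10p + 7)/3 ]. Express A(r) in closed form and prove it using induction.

A(r) = 2·6^r(2r + 1) - 2

We claim A(r) = 2·6^r(2r + 1) - 2 for all r ≥ 1.
For the base case r = 1: A(1) = 34, and the closed form gives 34. They agree.
Inductive step: suppose the statement holds for some p ≥ 1, so A(p) = 2·6^p(2p + 1) - 2.
Then A(p+1) = A(p) + (6^p(20p + 34)) = (2·6^p(2p + 1) - 2) + (6^p(20p + 34)).
Simplifying, A(p+1) = 24·6^p·p + 36·6^p - 2 = 2·6^(p+1)(2(p+1) + 1) - 2,
which is the closed form with r = p+1.
By induction, the statement is established for all r ≥ 1.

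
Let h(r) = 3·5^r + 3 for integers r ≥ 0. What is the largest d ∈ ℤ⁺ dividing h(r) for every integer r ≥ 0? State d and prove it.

d = 6

Computing the first values: h(0) = 6 and h(1) = 18; gcd(6, 18) = 6, so d ≤ 6.
We prove 6 | 3·5^r + 3 for all r ≥ 0 by induction on r.
For the base case r = 0: h(0) = 6 = 6·(1), so 6 | h(0).
Suppose the result is true for r = p, i.e. 6 | h(p). Then
h(p+1) = 3·5^(p+1) + 3 = 5·(3·5^p + 3) - 12 = 5·h(p) - 12. The first term is divisible by 6 by the inductive hypothesis, and -12 is divisible by 6. Hence 6 | h(p+1).
Hence, by induction on r, the claim holds for every r ≥ 0.
Therefore the largest such d is 6.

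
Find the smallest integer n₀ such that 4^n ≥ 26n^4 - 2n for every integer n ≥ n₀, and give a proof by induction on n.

At n = 8: 65536 < 106480, so the inequality fails and n₀ ≥ 9. We prove 4^n ≥ 26n^4 - 2n for all n ≥ 9.
For the base case n = 9: 4^n = 262144 and 26n^4 - 2n = 170568, so 262144 ≥ 170568.
Inductive step: suppose the statement holds for some i ≥ 9, so 4^i ≥ 26i^4 - 2i.
Then 4^(i + 1) = 4·(4^i) ≥ 4·(26i^4 - 2i).
Also, for i ≥ 9 we have 4·(26i^4 - 2i) ≥ 26(i+1)^4 - 2(i+1), since 4·(26i^4 - 2i) − (26(i+1)^4 - 2(i+1)) = 78i^4 - 104i^3 - 156i^2 - 110i - 24, which is nonnegative for all i ≥ 9.
Combining, 4^(i + 1) ≥ 26(i+1)^4 - 2(i+1).
This completes the induction.
Hence the smallest such n₀ is 9.

n₀ = 9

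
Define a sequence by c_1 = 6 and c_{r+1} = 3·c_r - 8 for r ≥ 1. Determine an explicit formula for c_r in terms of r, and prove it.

Computing the first terms: c_1 = 6, c_2 = 10, c_3 = 22. This suggests c_r = 2·3^(r - 1) + 4.
When r = 1: the formula gives 6 = 6 = c_1.
Inductive step: suppose the statement holds for some m ≥ 1, so c_m = 2·3^(m - 1) + 4.
Then c_{m+1} = 3·c_m - 8 = 3·(2·3^(m - 1) + 4) - 8 = 2·3^m + 4 = 2·3^((m+1) - 1) + 4,
which is the claimed formula at r = m+1.
By induction, the statement is established for all r ≥ 1.

c_r = 2·3^(r - 1) + 4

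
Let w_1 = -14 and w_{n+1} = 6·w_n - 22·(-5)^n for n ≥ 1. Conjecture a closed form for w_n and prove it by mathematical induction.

Computing the first terms: w_1 = -14, w_2 = 26, w_3 = -394. This suggests w_n = 2(-5)^n - 4·6^(n - 1).
For the base case n = 1: the formula gives -14 = -14 = w_1.
Inductive step: assume the claim holds for n = p, so w_p = 2(-5)^p - 4·6^(p - 1).
Then w_{p+1} = 6·w_p - 22·(-5)^p = 6·(2(-5)^p - 4·6^(p - 1)) - 22·(-5)^p = 2(-5)^(p + 1) - 4·6^p = 2(-5)^(p+1) - 4·6^((p+1) - 1),
which is the claimed formula at n = p+1.
This completes the induction.

w_n = 2(-5)^n - 4·6^(n - 1)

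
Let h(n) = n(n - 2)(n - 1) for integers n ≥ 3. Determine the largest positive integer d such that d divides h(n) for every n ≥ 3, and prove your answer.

Computing the first values: h(3) = 6 and h(4) = 24; gcd(6, 24) = 6, so d ≤ 6.
We prove 6 | n(n - 2)(n - 1) for all n ≥ 3 by induction on n.
Base case (n = 3): h(3) = 6 = 6·(1), so 6 | h(3).
For the inductive step, assume it holds for an arbitrary k ≥ 3, i.e. 6 | h(k). Then
h(k+1) − h(k) = (k-1)·k·(k+1) − (k-2)·(k-1)·k = (k-1)·k·[(k+1) − (k-2)] = 3·(k-1)·k. The product of 2 consecutive integers is divisible by (2)! = 2, so h(k+1) − h(k) is divisible by 3·2 = 6. By the inductive hypothesis 6 | h(k), hence 6 | h(k+1).
By induction, the statement is established for all n ≥ 3.
Therefore the largest such d is 6.

d = 6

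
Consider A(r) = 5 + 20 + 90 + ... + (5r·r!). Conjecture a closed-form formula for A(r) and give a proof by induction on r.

A(r) = 5(r + 1)! - 5

We claim A(r) = 5(r + 1)! - 5 for all r ≥ 1.
Base step (r = 1): A(1) = 5, and the closed form gives 5. They agree.
Inductive step: suppose the statement holds for some m ≥ 1, so A(m) = 5(m + 1)! - 5.
Then A(m+1) = A(m) + (5(m + 1)(m + 1)!) = (5(m + 1)! - 5) + (5(m + 1)(m + 1)!).
Simplifying, A(m+1) = 5((m+1) + 1)! - 5,
which is the closed form with r = m+1.
By induction, the statement is established for all r ≥ 1.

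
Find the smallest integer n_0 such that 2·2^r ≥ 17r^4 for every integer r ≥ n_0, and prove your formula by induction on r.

n_0 = 21

At r = 20: 2097152 < 2720000, so the inequality fails and n_0 ≥ 21. We prove 2·2^r ≥ 17r^4 for all r ≥ 21.
Base step (r = 21): 2·2^r = 4194304 and 17r^4 = 3306177, so 4194304 ≥ 3306177.
Inductive step: assume the claim holds for r = p, so 2·2^p ≥ 17p^4.
Then 2·2^(p + 1) = 2·(2·2^p) ≥ 2·(17p^4).
Also, for p ≥ 21 we have 2·(17p^4) ≥ 17(p+1)^4, since 2 ≥ (1 + 1/p)^4 for all p ≥ 21.
Combining, 2·2^(p + 1) ≥ 17(p+1)^4.
Hence, by induction on r, the claim holds for every r ≥ 21.
Hence the smallest such n_0 is 21.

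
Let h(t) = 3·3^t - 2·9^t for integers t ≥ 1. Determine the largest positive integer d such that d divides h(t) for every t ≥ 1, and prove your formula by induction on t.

Computing the first values: h(1) = -9 and h(2) = -135; gcd(-9, -135) = 9, so d ≤ 9.
We prove 9 | 3·3^t - 2·9^t for all t ≥ 1 by induction on t.
Base case (t = 1): h(1) = -9 = 9·(-1), so 9 | h(1).
Inductive step: assume the claim holds for t = j, i.e. 9 | h(j). Then
h(j+1) − 9·h(j) = (3·3^(j+1) - 2·9^(j+1)) − 9·(3·3^j - 2·9^j) = (3)·3^j·(3 − 9) = (-18)·3^j. Since 9 | h(j) by the inductive hypothesis, 9 | 9·h(j); and 9 | -18 since -18 = 9·-2. Therefore 9 | h(j+1).
By the principle of mathematical induction, the result holds for all t ≥ 1.
Therefore the largest such d is 9.

d = 9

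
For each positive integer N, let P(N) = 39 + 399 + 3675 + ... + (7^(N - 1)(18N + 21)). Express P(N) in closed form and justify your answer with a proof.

P(N) = 3·7^N(N + 1) - 3

We claim P(N) = 3·7^N(N + 1) - 3 for all N ≥ 1.
Base case (N = 1): P(1) = 39, and the closed form gives 39. They agree.
For the inductive step, assume it holds for an arbitrary j ≥ 1, so P(j) = 3·7^j(j + 1) - 3.
Then P(j+1) = P(j) + (7^j(18j + 39)) = (3·7^j(j + 1) - 3) + (7^j(18j + 39)).
Simplifying, P(j+1) = 21·7^j·j + 42·7^j - 3 = 3·7^(j+1)((j+1) + 1) - 3,
which is the closed form with N = j+1.
By induction, the statement is established for all N ≥ 1.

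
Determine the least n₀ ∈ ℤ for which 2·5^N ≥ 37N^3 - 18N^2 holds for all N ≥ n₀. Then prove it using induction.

n₀ = 5

At N = 4: 1250 < 2080, so the inequality fails and n₀ ≥ 5. We prove 2·5^N ≥ 37N^3 - 18N^2 for all N ≥ 5.
Base step (N = 5): 2·5^N = 6250 and 37N^3 - 18N^2 = 4175, so 6250 ≥ 4175.
Inductive step: suppose the statement holds for some k ≥ 5, so 2·5^k ≥ 37k^3 - 18k^2.
Then 2·5^(k + 1) = 5·(2·5^k) ≥ 5·(37k^3 - 18k^2).
Also, for k ≥ 5 we have 5·(37k^3 - 18k^2) ≥ 37(k+1)^3 - 18(k+1)^2, since 5·(37k^3 - 18k^2) − (37(k+1)^3 - 18(k+1)^2) = 148k^3 - 183k^2 - 75k - 19, which is nonnegative for all k ≥ 5.
Combining, 2·5^(k + 1) ≥ 37(k+1)^3 - 18(k+1)^2.
By the principle of mathematical induction, the result holds for all N ≥ 5.
Hence the smallest such n₀ is 5.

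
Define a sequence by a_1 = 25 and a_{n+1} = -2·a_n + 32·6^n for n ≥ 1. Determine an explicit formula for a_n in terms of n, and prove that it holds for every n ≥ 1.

Computing the first terms: a_1 = 25, a_2 = 142, a_3 = 868. This suggests a_n = (-2)^(n - 1) + 4·6^n.
For the base case n = 1: the formula gives 25 = 25 = a_1.
Inductive step: suppose the statement holds for some m ≥ 1, so a_m = (-2)^(m - 1) + 4·6^m.
Then a_{m+1} = -2·a_m + 32·6^m = -2·((-2)^(m - 1) + 4·6^m) + 32·6^m = (-2)^m + 4·6^(m + 1) = (-2)^((m+1) - 1) + 4·6^(m+1),
which is the claimed formula at n = m+1.
Hence, by induction on n, the claim holds for every n ≥ 1.

a_n = (-2)^(n - 1) + 4·6^n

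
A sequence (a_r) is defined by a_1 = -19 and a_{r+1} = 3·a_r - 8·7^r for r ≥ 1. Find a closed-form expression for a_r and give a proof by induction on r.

a_r = -5·3^(r - 1) - 2·7^r

Computing the first terms: a_1 = -19, a_2 = -113, a_3 = -731. This suggests a_r = -5·3^(r - 1) - 2·7^r.
Base case (r = 1): the formula gives -19 = -19 = a_1.
Inductive step: assume the claim holds for r = p, so a_p = -5·3^(p - 1) - 2·7^p.
Then a_{p+1} = 3·a_p - 8·7^p = 3·(-5·3^(p - 1) - 2·7^p) - 8·7^p = -5·3^p - 2·7^(p + 1) = -5·3^((p+1) - 1) - 2·7^(p+1),
which is the claimed formula at r = p+1.
By induction, the statement is established for all r ≥ 1.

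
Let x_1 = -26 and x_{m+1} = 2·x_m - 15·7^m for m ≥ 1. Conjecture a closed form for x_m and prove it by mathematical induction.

Computing the first terms: x_1 = -26, x_2 = -157, x_3 = -1049. This suggests x_m = -5·2^(m - 1) - 3·7^m.
When m = 1: the formula gives -26 = -26 = x_1.
Suppose the result is true for m = p, so x_p = -5·2^(p - 1) - 3·7^p.
Then x_{p+1} = 2·x_p - 15·7^p = 2·(-5·2^(p - 1) - 3·7^p) - 15·7^p = -5·2^p - 3·7^(p + 1) = -5·2^((p+1) - 1) - 3·7^(p+1),
which is the claimed formula at m = p+1.
This completes the induction.

x_m = -5·2^(m - 1) - 3·7^m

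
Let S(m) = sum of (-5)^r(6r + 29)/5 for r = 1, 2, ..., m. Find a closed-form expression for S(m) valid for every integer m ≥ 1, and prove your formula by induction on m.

S(m) = (-5)^m(m + 5) - 5

We claim S(m) = (-5)^m(m + 5) - 5 for all m ≥ 1.
Base step (m = 1): S(1) = -35, and the closed form gives -35. They agree.
Inductive step: suppose the statement holds for some r ≥ 1, so S(r) = (-5)^r(r + 5) - 5.
Then S(r+1) = S(r) + ((-5)^r(-6r - 35)) = ((-5)^r(r + 5) - 5) + ((-5)^r(-6r - 35)).
Simplifying, S(r+1) = -5(-5)^r·r - 30(-5)^r - 5 = (-5)^(r+1)((r+1) + 5) - 5,
which is the closed form with m = r+1.
By the principle of mathematical induction, the result holds for all m ≥ 1.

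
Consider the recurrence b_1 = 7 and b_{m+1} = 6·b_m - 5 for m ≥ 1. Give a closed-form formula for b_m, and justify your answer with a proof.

Computing the first terms: b_1 = 7, b_2 = 37, b_3 = 217. This suggests b_m = 6^m + 1.
When m = 1: the formula gives 7 = 7 = b_1.
Inductive step: assume the claim holds for m = i, so b_i = 6^i + 1.
Then b_{i+1} = 6·b_i - 5 = 6·(6^i + 1) - 5 = 6^(i + 1) + 1,
which is the claimed formula at m = i+1.
Hence, by induction on m, the claim holds for every m ≥ 1.

b_m = 6^m + 1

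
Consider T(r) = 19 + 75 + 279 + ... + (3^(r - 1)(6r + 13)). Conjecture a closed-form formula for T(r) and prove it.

T(r) = 3^r(3r + 5) - 5

We claim T(r) = 3^r(3r + 5) - 5 for all r ≥ 1.
For the base case r = 1: T(1) = 19, and the closed form gives 19. They agree.
Inductive step: suppose the statement holds for some m ≥ 1, so T(m) = 3^m(3m + 5) - 5.
Then T(m+1) = T(m) + (3^m(6m + 19)) = (3^m(3m + 5) - 5) + (3^m(6m + 19)).
Simplifying, T(m+1) = 9·3^m·m + 24·3^m - 5 = 3^(m+1)(3(m+1) + 5) - 5,
which is the closed form with r = m+1.
By induction, the statement is established for all r ≥ 1.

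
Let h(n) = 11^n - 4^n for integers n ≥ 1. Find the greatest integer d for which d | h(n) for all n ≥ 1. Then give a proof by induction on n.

Computing the first values: h(1) = 7 and h(2) = 105; gcd(7, 105) = 7, so d ≤ 7.
We prove 7 | 11^n - 4^n for all n ≥ 1 by induction on n.
Base case (n = 1): h(1) = 7 = 7·(1), so 7 | h(1).
Suppose the result is true for n = j, i.e. 7 | h(j). Then
11^{j+1} − 4^{j+1} = 11·11^j − 4·4^j = 11·(11^j − 4^j) + (7)·4^j. The first term is divisible by 7 by the inductive hypothesis, and the second term (7)·4^j is divisible by 7 since 7 | 7. Hence 7 | h(j+1).
By the principle of mathematical induction, the result holds for all n ≥ 1.
Therefore the largest such d is 7.

d = 7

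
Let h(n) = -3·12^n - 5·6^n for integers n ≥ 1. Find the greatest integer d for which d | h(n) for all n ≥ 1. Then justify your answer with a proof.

Computing the first values: h(1) = -66 and h(2) = -612; gcd(-66, -612) = 6, so d ≤ 6.
We prove 6 | -3·12^n - 5·6^n for all n ≥ 1 by induction on n.
Base case (n = 1): h(1) = -66 = 6·(-11), so 6 | h(1).
Inductive step: suppose the statement holds for some i ≥ 1, i.e. 6 | h(i). Then
h(i+1) − 12·h(i) = (-3·12^(i+1) - 5·6^(i+1)) − 12·(-3·12^i - 5·6^i) = (-5)·6^i·(6 − 12) = (30)·6^i. Since 6 | h(i) by the inductive hypothesis, 6 | 12·h(i); and 6 | 30 since 30 = 6·5. Therefore 6 | h(i+1).
This completes the induction.
Therefore the largest such d is 6.

d = 6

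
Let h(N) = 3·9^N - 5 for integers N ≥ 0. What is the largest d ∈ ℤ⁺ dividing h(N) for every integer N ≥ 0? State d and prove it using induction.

Computing the first values: h(0) = -2 and h(1) = 22; gcd(-2, 22) = 2, so d ≤ 2.
We prove 2 | 3·9^N - 5 for all N ≥ 0 by induction on N.
Base step (N = 0): h(0) = -2 = 2·(-1), so 2 | h(0).
Inductive step: assume the claim holds for N = k, i.e. 2 | h(k). Then
h(k+1) = 3·9^(k+1) - 5 = 9·(3·9^k - 5) + 40 = 9·h(k) + 40. The first term is divisible by 2 by the inductive hypothesis, and 40 is divisible by 2. Hence 2 | h(k+1).
Hence, by induction on N, the claim holds for every N ≥ 0.
Therefore the largest such d is 2.

d = 2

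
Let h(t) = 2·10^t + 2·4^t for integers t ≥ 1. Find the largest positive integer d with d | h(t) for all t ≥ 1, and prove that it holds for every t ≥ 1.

d = 4

Computing the first values: h(1) = 28 and h(2) = 232; gcd(28, 232) = 4, so d ≤ 4.
We prove 4 | 2·10^t + 2·4^t for all t ≥ 1 by induction on t.
Base case (t = 1): h(1) = 28 = 4·(7), so 4 | h(1).
For the inductive step, assume it holds for an arbitrary r ≥ 1, i.e. 4 | h(r). Then
h(r+1) − 10·h(r) = (2·10^(r+1) + 2·4^(r+1)) − 10·(2·10^r + 2·4^r) = (2)·4^r·(4 − 10) = (-12)·4^r. Since 4 | h(r) by the inductive hypothesis, 4 | 10·h(r); and 4 | -12 since -12 = 4·-3. Therefore 4 | h(r+1).
Hence, by induction on t, the claim holds for every t ≥ 1.
Therefore the largest such d is 4.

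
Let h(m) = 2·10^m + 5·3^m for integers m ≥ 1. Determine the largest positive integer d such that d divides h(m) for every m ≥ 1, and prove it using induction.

d = 35

Computing the first values: h(1) = 35 and h(2) = 245; gcd(35, 245) = 35, so d ≤ 35.
We prove 35 | 2·10^m + 5·3^m for all m ≥ 1 by induction on m.
Base step (m = 1): h(1) = 35 = 35·(1), so 35 | h(1).
Suppose the result is true for m = j, i.e. 35 | h(j). Then
h(j+1) − 10·h(j) = (2·10^(j+1) + 5·3^(j+1)) − 10·(2·10^j + 5·3^j) = (5)·3^j·(3 − 10) = (-35)·3^j. Since 35 | h(j) by the inductive hypothesis, 35 | 10·h(j); and 35 | -35 since -35 = 35·-1. Therefore 35 | h(j+1).
This completes the induction.
Therefore the largest such d is 35.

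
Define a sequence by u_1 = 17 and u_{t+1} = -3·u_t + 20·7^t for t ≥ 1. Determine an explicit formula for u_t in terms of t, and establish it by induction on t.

u_t = -(-3)^t + 2·7^t

Computing the first terms: u_1 = 17, u_2 = 89, u_3 = 713. This suggests u_t = -(-3)^t + 2·7^t.
When t = 1: the formula gives 17 = 17 = u_1.
Inductive step: suppose the statement holds for some m ≥ 1, so u_m = -(-3)^m + 2·7^m.
Then u_{m+1} = -3·u_m + 20·7^m = -3·(-(-3)^m + 2·7^m) + 20·7^m = -(-3)^(m + 1) + 2·7^(m + 1),
which is the claimed formula at t = m+1.
Hence, by induction on t, the claim holds for every t ≥ 1.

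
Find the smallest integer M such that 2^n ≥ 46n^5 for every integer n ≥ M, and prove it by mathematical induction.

At n = 30: 1073741824 < 1117800000, so the inequality fails and M ≥ 31. We prove 2^n ≥ 46n^5 for all n ≥ 31.
Base case (n = 31): 2^n = 2147483648 and 46n^5 = 1316940946, so 2147483648 ≥ 1316940946.
Inductive step: suppose the statement holds for some j ≥ 31, so 2^j ≥ 46j^5.
Then 2^(j + 1) = 2·(2^j) ≥ 2·(46j^5).
Also, for j ≥ 31 we have 2·(46j^5) ≥ 46(j+1)^5, since 2 ≥ (1 + 1/j)^5 for all j ≥ 31.
Combining, 2^(j + 1) ≥ 46(j+1)^5.
This completes the induction.
Hence the smallest such M is 31.

M = 31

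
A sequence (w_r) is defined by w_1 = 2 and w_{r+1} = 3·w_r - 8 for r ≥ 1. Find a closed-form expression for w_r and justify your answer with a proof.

w_r = -2·3^(r - 1) + 4

Computing the first terms: w_1 = 2, w_2 = -2, w_3 = -14. This suggests w_r = -2·3^(r - 1) + 4.
Base case (r = 1): the formula gives 2 = 2 = w_1.
Suppose the result is true for r = j, so w_j = -2·3^(j - 1) + 4.
Then w_{j+1} = 3·w_j - 8 = 3·(-2·3^(j - 1) + 4) - 8 = -2·3^j + 4 = -2·3^((j+1) - 1) + 4,
which is the claimed formula at r = j+1.
This completes the induction.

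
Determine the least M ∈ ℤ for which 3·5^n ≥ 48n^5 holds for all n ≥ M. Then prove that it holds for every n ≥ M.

At n = 8: 1171875 < 1572864, so the inequality fails and M ≥ 9. We prove 3·5^n ≥ 48n^5 for all n ≥ 9.
When n = 9: 3·5^n = 5859375 and 48n^5 = 2834352, so 5859375 ≥ 2834352.
Suppose the result is true for n = j, so 3·5^j ≥ 48j^5.
Then 3·5^(j + 1) = 5·(3·5^j) ≥ 5·(48j^5).
Also, for j ≥ 9 we have 5·(48j^5) ≥ 48(j+1)^5, since 5 ≥ (1 + 1/j)^5 for all j ≥ 9.
Combining, 3·5^(j + 1) ≥ 48(j+1)^5.
By induction, the statement is established for all n ≥ 9.
Hence the smallest such M is 9.

M = 9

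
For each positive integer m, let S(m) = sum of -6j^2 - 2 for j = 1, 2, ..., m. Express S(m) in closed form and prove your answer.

S(m) = -m(2m^2 + 3m + 3)

We claim S(m) = -m(2m^2 + 3m + 3) for all m ≥ 1.
For the base case m = 1: S(1) = -8, and the closed form gives -8. They agree.
Inductive step: suppose the statement holds for some j ≥ 1, so S(j) = j(-2j^2 - 3j - 3).
Then S(j+1) = S(j) + (-6(j + 1)^2 - 2) = (j(-2j^2 - 3j - 3)) + (-6(j + 1)^2 - 2).
Simplifying, S(j+1) = -(j + 1)(2j^2 + 7j + 8) = -(j+1)(2(j+1)^2 + 3(j+1) + 3),
which is the closed form with m = j+1.
This completes the induction.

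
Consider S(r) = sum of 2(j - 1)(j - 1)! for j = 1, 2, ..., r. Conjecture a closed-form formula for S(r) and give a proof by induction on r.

We claim S(r) = 2r! - 2 for all r ≥ 1.
Base step (r = 1): S(1) = 0, and the closed form gives 0. They agree.
For the inductive step, assume it holds for an arbitrary j ≥ 1, so S(j) = 2j! - 2.
Then S(j+1) = S(j) + (2j·j!) = (2j! - 2) + (2j·j!).
Simplifying, S(j+1) = 2(j+1)! - 2,
which is the closed form with r = j+1.
Hence, by induction on r, the claim holds for every r ≥ 1.

S(r) = 2r! - 2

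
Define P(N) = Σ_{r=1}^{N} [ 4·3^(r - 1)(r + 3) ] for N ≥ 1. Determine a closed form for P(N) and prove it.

P(N) = 3^N(2N + 5) - 5

We claim P(N) = 3^N(2N + 5) - 5 for all N ≥ 1.
Base step (N = 1): P(1) = 16, and the closed form gives 16. They agree.
For the inductive step, assume it holds for an arbitrary r ≥ 1, so P(r) = 3^r(2r + 5) - 5.
Then P(r+1) = P(r) + (4·3^r(r + 4)) = (3^r(2r + 5) - 5) + (4·3^r(r + 4)).
Simplifying, P(r+1) = 6·3^r·r + 21·3^r - 5 = 3^(r+1)(2(r+1) + 5) - 5,
which is the closed form with N = r+1.
By the principle of mathematical induction, the result holds for all N ≥ 1.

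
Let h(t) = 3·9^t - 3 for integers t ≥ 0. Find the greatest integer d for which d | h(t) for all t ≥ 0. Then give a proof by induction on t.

d = 24

Computing the first values: h(0) = 0 and h(1) = 24; gcd(0, 24) = 24, so d ≤ 24.
We prove 24 | 3·9^t - 3 for all t ≥ 0 by induction on t.
Base step (t = 0): h(0) = 0 = 24·(0), so 24 | h(0).
For the inductive step, assume it holds for an arbitrary k ≥ 0, i.e. 24 | h(k). Then
h(k+1) = 3·9^(k+1) - 3 = 9·(3·9^k - 3) + 24 = 9·h(k) + 24. The first term is divisible by 24 by the inductive hypothesis, and 24 is divisible by 24. Hence 24 | h(k+1).
By the principle of mathematical induction, the result holds for all t ≥ 0.
Therefore the largest such d is 24.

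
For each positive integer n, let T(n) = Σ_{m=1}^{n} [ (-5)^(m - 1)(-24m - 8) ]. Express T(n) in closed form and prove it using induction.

We claim T(n) = 2(-5)^n(2n + 1) - 2 for all n ≥ 1.
Base step (n = 1): T(1) = -32, and the closed form gives -32. They agree.
Inductive step: assume the claim holds for n = m, so T(m) = 2(-5)^m(2m + 1) - 2.
Then T(m+1) = T(m) + ((-5)^m(-24m - 32)) = (2(-5)^m(2m + 1) - 2) + ((-5)^m(-24m - 32)).
Simplifying, T(m+1) = -20(-5)^m·m - 30(-5)^m - 2 = 2(-5)^(m+1)(2(m+1) + 1) - 2,
which is the closed form with n = m+1.
Hence, by induction on n, the claim holds for every n ≥ 1.

T(n) = 2(-5)^n(2n + 1) - 2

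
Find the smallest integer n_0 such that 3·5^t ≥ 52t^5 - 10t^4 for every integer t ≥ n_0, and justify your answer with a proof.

At t = 8: 1171875 < 1662976, so the inequality fails and n_0 ≥ 9. We prove 3·5^t ≥ 52t^5 - 10t^4 for all t ≥ 9.
For the base case t = 9: 3·5^t = 5859375 and 52t^5 - 10t^4 = 3004938, so 5859375 ≥ 3004938.
Inductive step: assume the claim holds for t = p, so 3·5^p ≥ 52p^5 - 10p^4.
Then 3·5^(p + 1) = 5·(3·5^p) ≥ 5·(52p^5 - 10p^4).
Also, for p ≥ 9 we have 5·(52p^5 - 10p^4) ≥ 52(p+1)^5 - 10(p+1)^4, since 5·(52p^5 - 10p^4) − (52(p+1)^5 - 10(p+1)^4) = 208p^5 - 300p^4 - 480p^3 - 460p^2 - 220p - 42, which is nonnegative for all p ≥ 9.
Combining, 3·5^(p + 1) ≥ 52(p+1)^5 - 10(p+1)^4.
By the principle of mathematical induction, the result holds for all t ≥ 9.
Hence the smallest such n_0 is 9.

n_0 = 9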